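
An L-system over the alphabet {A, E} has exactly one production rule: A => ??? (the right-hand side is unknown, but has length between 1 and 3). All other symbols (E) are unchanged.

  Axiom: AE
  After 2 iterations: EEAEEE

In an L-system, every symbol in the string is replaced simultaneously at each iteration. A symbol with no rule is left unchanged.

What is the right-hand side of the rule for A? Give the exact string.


Answer: EAE

Derivation:
Trying A => EAE:
  Step 0: AE
  Step 1: EAEE
  Step 2: EEAEEE
Matches the given result.


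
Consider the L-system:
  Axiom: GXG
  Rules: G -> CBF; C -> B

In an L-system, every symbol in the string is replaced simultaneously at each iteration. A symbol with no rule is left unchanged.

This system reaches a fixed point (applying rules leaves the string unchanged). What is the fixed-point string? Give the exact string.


Step 0: GXG
Step 1: CBFXCBF
Step 2: BBFXBBF
Step 3: BBFXBBF  (unchanged — fixed point at step 2)

Answer: BBFXBBF


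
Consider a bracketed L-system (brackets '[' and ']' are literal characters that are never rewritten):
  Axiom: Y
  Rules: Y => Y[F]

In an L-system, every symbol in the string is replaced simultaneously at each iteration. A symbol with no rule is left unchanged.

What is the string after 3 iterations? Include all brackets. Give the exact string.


Answer: Y[F][F][F]

Derivation:
Step 0: Y
Step 1: Y[F]
Step 2: Y[F][F]
Step 3: Y[F][F][F]


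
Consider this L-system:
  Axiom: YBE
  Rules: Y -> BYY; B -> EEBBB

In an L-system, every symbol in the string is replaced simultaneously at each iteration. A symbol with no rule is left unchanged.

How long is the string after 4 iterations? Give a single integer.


Answer: 293

Derivation:
Step 0: length = 3
Step 1: length = 9
Step 2: length = 29
Step 3: length = 93
Step 4: length = 293


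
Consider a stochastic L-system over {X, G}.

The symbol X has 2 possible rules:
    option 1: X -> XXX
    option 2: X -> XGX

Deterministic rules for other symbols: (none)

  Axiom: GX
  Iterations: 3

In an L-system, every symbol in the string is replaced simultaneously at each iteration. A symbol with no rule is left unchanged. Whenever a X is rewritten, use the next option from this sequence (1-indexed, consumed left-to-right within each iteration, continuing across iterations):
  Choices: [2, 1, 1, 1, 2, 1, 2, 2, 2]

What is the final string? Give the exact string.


Step 0: GX
Step 1: GXGX  (used choices [2])
Step 2: GXXXGXXX  (used choices [1, 1])
Step 3: GXXXXGXXXXGXGXXGXXGX  (used choices [1, 2, 1, 2, 2, 2])

Answer: GXXXXGXXXXGXGXXGXXGX


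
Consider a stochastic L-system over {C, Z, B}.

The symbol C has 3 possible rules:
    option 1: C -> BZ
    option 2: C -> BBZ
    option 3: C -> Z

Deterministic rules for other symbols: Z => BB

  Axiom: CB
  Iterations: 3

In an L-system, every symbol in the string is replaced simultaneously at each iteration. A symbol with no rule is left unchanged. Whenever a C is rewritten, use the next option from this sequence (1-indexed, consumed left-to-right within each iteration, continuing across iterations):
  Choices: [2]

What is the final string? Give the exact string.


Answer: BBBBB

Derivation:
Step 0: CB
Step 1: BBZB  (used choices [2])
Step 2: BBBBB  (used choices [])
Step 3: BBBBB  (used choices [])


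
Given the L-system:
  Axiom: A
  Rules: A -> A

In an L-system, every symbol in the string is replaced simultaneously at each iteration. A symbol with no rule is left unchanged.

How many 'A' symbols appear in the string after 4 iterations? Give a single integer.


Answer: 1

Derivation:
Step 0: A  (1 'A')
Step 1: A  (1 'A')
Step 2: A  (1 'A')
Step 3: A  (1 'A')
Step 4: A  (1 'A')


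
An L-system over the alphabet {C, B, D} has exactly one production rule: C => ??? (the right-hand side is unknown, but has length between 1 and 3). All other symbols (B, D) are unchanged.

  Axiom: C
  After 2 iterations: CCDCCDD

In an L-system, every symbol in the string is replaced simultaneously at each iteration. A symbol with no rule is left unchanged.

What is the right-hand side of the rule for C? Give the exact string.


Answer: CCD

Derivation:
Trying C => CCD:
  Step 0: C
  Step 1: CCD
  Step 2: CCDCCDD
Matches the given result.


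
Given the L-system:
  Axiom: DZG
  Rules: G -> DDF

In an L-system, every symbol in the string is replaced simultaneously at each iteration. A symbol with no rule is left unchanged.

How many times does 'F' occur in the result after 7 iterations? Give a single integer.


Answer: 1

Derivation:
Step 0: DZG  (0 'F')
Step 1: DZDDF  (1 'F')
Step 2: DZDDF  (1 'F')
Step 3: DZDDF  (1 'F')
Step 4: DZDDF  (1 'F')
Step 5: DZDDF  (1 'F')
Step 6: DZDDF  (1 'F')
Step 7: DZDDF  (1 'F')


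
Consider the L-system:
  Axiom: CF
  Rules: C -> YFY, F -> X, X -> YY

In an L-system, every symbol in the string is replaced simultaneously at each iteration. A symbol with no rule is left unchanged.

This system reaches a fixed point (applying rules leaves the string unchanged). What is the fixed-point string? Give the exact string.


Answer: YYYYYY

Derivation:
Step 0: CF
Step 1: YFYX
Step 2: YXYYY
Step 3: YYYYYY
Step 4: YYYYYY  (unchanged — fixed point at step 3)


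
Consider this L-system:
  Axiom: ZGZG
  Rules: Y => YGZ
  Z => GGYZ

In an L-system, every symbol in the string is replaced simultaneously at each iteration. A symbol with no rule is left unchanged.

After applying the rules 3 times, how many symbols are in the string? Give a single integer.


Step 0: length = 4
Step 1: length = 10
Step 2: length = 20
Step 3: length = 40

Answer: 40


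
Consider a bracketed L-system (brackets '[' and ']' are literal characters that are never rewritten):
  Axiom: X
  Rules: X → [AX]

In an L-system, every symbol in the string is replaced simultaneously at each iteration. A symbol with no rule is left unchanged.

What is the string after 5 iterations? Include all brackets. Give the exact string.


Step 0: X
Step 1: [AX]
Step 2: [A[AX]]
Step 3: [A[A[AX]]]
Step 4: [A[A[A[AX]]]]
Step 5: [A[A[A[A[AX]]]]]

Answer: [A[A[A[A[AX]]]]]


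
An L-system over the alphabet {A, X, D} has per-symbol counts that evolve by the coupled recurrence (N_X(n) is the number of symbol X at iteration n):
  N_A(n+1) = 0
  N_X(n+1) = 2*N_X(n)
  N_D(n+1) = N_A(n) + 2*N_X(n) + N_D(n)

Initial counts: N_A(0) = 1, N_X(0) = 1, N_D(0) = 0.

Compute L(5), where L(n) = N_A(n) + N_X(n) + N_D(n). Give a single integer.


Answer: 95

Derivation:
Step 0: N_A=1, N_X=1, N_D=0, L=2
Step 1: N_A=0, N_X=2, N_D=3, L=5
Step 2: N_A=0, N_X=4, N_D=7, L=11
Step 3: N_A=0, N_X=8, N_D=15, L=23
Step 4: N_A=0, N_X=16, N_D=31, L=47
Step 5: N_A=0, N_X=32, N_D=63, L=95


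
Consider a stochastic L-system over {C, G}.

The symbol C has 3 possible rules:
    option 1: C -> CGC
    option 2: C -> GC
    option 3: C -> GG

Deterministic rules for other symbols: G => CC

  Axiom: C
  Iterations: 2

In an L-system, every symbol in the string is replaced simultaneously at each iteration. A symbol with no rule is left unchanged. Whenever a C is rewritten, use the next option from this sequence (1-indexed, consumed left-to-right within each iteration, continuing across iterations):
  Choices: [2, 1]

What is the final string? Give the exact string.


Answer: CCCGC

Derivation:
Step 0: C
Step 1: GC  (used choices [2])
Step 2: CCCGC  (used choices [1])


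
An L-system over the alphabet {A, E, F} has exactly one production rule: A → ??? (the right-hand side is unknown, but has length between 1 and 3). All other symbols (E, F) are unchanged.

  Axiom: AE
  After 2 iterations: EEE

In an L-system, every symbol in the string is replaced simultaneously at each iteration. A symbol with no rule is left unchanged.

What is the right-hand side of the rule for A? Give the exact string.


Trying A → EE:
  Step 0: AE
  Step 1: EEE
  Step 2: EEE
Matches the given result.

Answer: EE


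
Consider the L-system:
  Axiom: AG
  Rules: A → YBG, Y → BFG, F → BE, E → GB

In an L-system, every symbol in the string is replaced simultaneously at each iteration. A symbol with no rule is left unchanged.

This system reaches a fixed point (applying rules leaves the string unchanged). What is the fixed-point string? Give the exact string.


Step 0: AG
Step 1: YBGG
Step 2: BFGBGG
Step 3: BBEGBGG
Step 4: BBGBGBGG
Step 5: BBGBGBGG  (unchanged — fixed point at step 4)

Answer: BBGBGBGG


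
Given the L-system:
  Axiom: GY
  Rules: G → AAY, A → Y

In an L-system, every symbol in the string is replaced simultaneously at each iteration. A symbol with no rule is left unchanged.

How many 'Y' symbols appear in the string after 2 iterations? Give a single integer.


Answer: 4

Derivation:
Step 0: GY  (1 'Y')
Step 1: AAYY  (2 'Y')
Step 2: YYYY  (4 'Y')


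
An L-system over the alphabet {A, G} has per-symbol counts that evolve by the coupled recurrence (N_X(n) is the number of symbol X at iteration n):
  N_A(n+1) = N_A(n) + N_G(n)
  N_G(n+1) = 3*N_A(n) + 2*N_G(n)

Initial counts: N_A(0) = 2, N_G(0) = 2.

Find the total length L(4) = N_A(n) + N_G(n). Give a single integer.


Step 0: N_A=2, N_G=2, L=4
Step 1: N_A=4, N_G=10, L=14
Step 2: N_A=14, N_G=32, L=46
Step 3: N_A=46, N_G=106, L=152
Step 4: N_A=152, N_G=350, L=502

Answer: 502


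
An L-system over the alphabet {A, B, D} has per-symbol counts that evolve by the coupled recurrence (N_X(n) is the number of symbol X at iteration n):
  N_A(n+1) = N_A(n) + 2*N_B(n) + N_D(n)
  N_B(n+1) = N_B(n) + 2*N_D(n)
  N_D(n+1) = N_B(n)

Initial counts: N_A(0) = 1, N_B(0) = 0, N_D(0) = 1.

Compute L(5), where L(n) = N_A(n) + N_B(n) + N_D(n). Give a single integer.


Answer: 84

Derivation:
Step 0: N_A=1, N_B=0, N_D=1, L=2
Step 1: N_A=2, N_B=2, N_D=0, L=4
Step 2: N_A=6, N_B=2, N_D=2, L=10
Step 3: N_A=12, N_B=6, N_D=2, L=20
Step 4: N_A=26, N_B=10, N_D=6, L=42
Step 5: N_A=52, N_B=22, N_D=10, L=84


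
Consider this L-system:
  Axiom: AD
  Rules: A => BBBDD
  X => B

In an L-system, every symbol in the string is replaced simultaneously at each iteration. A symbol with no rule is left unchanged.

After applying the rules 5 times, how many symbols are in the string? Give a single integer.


Step 0: length = 2
Step 1: length = 6
Step 2: length = 6
Step 3: length = 6
Step 4: length = 6
Step 5: length = 6

Answer: 6


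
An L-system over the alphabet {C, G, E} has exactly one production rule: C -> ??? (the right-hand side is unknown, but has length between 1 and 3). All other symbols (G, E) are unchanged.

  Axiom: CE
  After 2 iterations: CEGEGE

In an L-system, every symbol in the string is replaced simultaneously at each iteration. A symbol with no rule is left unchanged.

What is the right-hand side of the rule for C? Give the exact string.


Trying C -> CEG:
  Step 0: CE
  Step 1: CEGE
  Step 2: CEGEGE
Matches the given result.

Answer: CEG


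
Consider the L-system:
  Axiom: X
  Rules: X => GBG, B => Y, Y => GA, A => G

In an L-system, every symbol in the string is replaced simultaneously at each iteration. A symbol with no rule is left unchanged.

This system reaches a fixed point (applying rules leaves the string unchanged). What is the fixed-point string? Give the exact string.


Step 0: X
Step 1: GBG
Step 2: GYG
Step 3: GGAG
Step 4: GGGG
Step 5: GGGG  (unchanged — fixed point at step 4)

Answer: GGGG


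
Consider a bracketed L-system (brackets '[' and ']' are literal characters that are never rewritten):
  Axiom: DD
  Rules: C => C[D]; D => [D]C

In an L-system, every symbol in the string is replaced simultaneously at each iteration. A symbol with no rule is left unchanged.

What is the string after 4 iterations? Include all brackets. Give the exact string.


Answer: [[[[D]C]C[D]]C[D][[D]C]]C[D][[D]C][[[D]C]C[D]][[[[D]C]C[D]]C[D][[D]C]]C[D][[D]C][[[D]C]C[D]]

Derivation:
Step 0: DD
Step 1: [D]C[D]C
Step 2: [[D]C]C[D][[D]C]C[D]
Step 3: [[[D]C]C[D]]C[D][[D]C][[[D]C]C[D]]C[D][[D]C]
Step 4: [[[[D]C]C[D]]C[D][[D]C]]C[D][[D]C][[[D]C]C[D]][[[[D]C]C[D]]C[D][[D]C]]C[D][[D]C][[[D]C]C[D]]


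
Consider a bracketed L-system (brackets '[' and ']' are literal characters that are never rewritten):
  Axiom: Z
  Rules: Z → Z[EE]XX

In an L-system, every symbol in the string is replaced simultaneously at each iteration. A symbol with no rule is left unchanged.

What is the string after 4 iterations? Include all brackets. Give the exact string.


Answer: Z[EE]XX[EE]XX[EE]XX[EE]XX

Derivation:
Step 0: Z
Step 1: Z[EE]XX
Step 2: Z[EE]XX[EE]XX
Step 3: Z[EE]XX[EE]XX[EE]XX
Step 4: Z[EE]XX[EE]XX[EE]XX[EE]XX


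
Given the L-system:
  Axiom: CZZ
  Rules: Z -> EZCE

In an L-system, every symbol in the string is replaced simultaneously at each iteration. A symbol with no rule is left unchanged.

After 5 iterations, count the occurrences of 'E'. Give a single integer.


Step 0: CZZ  (0 'E')
Step 1: CEZCEEZCE  (4 'E')
Step 2: CEEZCECEEEZCECE  (8 'E')
Step 3: CEEEZCECECEEEEZCECECE  (12 'E')
Step 4: CEEEEZCECECECEEEEEZCECECECE  (16 'E')
Step 5: CEEEEEZCECECECECEEEEEEZCECECECECE  (20 'E')

Answer: 20


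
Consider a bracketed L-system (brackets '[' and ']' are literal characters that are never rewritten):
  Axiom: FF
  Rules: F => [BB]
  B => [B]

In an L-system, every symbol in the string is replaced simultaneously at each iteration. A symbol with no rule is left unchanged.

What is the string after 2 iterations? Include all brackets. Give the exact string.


Step 0: FF
Step 1: [BB][BB]
Step 2: [[B][B]][[B][B]]

Answer: [[B][B]][[B][B]]


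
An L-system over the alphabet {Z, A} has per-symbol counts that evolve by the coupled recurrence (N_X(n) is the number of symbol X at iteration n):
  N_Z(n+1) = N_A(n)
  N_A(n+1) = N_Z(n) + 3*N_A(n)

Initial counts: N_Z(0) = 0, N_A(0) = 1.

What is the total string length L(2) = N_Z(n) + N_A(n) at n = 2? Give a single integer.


Answer: 13

Derivation:
Step 0: N_Z=0, N_A=1, L=1
Step 1: N_Z=1, N_A=3, L=4
Step 2: N_Z=3, N_A=10, L=13


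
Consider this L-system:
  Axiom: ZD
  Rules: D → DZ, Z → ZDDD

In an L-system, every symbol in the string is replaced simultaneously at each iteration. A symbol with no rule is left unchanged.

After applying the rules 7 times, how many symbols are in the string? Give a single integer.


Answer: 2448

Derivation:
Step 0: length = 2
Step 1: length = 6
Step 2: length = 16
Step 3: length = 44
Step 4: length = 120
Step 5: length = 328
Step 6: length = 896
Step 7: length = 2448


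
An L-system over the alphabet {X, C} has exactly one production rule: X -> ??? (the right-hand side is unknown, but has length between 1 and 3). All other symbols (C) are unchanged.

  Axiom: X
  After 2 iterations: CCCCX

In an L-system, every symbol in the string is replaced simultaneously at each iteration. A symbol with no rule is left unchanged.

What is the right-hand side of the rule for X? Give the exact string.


Trying X -> CCX:
  Step 0: X
  Step 1: CCX
  Step 2: CCCCX
Matches the given result.

Answer: CCX


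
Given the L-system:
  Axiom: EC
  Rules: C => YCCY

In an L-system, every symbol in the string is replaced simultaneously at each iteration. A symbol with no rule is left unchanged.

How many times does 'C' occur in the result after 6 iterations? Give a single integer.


Answer: 64

Derivation:
Step 0: EC  (1 'C')
Step 1: EYCCY  (2 'C')
Step 2: EYYCCYYCCYY  (4 'C')
Step 3: EYYYCCYYCCYYYYCCYYCCYYY  (8 'C')
Step 4: EYYYYCCYYCCYYYYCCYYCCYYYYYYCCYYCCYYYYCCYYCCYYYY  (16 'C')
Step 5: EYYYYYCCYYCCYYYYCCYYCCYYYYYYCCYYCCYYYYCCYYCCYYYYYYYYCCYYCCYYYYCCYYCCYYYYYYCCYYCCYYYYCCYYCCYYYYY  (32 'C')
Step 6: EYYYYYYCCYYCCYYYYCCYYCCYYYYYYCCYYCCYYYYCCYYCCYYYYYYYYCCYYCCYYYYCCYYCCYYYYYYCCYYCCYYYYCCYYCCYYYYYYYYYYCCYYCCYYYYCCYYCCYYYYYYCCYYCCYYYYCCYYCCYYYYYYYYCCYYCCYYYYCCYYCCYYYYYYCCYYCCYYYYCCYYCCYYYYYY  (64 'C')


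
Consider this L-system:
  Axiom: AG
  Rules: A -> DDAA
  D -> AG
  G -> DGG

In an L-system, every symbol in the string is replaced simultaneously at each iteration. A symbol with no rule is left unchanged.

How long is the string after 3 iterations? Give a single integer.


Answer: 61

Derivation:
Step 0: length = 2
Step 1: length = 7
Step 2: length = 20
Step 3: length = 61


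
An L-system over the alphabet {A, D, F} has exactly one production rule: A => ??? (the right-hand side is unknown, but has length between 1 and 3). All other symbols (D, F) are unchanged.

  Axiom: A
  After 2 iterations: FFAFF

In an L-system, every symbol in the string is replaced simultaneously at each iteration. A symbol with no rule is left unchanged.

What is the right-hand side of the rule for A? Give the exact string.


Answer: FAF

Derivation:
Trying A => FAF:
  Step 0: A
  Step 1: FAF
  Step 2: FFAFF
Matches the given result.


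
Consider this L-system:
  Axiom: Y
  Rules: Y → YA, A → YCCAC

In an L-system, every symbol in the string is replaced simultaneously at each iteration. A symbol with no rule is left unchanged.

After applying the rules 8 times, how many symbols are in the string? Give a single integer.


Answer: 637

Derivation:
Step 0: length = 1
Step 1: length = 2
Step 2: length = 7
Step 3: length = 17
Step 4: length = 37
Step 5: length = 77
Step 6: length = 157
Step 7: length = 317
Step 8: length = 637


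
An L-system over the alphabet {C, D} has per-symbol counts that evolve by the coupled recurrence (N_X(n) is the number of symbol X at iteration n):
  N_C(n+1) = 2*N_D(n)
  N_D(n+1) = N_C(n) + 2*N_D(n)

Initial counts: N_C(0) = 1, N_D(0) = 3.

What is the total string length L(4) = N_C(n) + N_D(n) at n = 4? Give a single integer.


Answer: 256

Derivation:
Step 0: N_C=1, N_D=3, L=4
Step 1: N_C=6, N_D=7, L=13
Step 2: N_C=14, N_D=20, L=34
Step 3: N_C=40, N_D=54, L=94
Step 4: N_C=108, N_D=148, L=256


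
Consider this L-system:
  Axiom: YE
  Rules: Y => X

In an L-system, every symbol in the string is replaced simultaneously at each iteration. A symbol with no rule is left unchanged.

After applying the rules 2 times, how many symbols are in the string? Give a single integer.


Step 0: length = 2
Step 1: length = 2
Step 2: length = 2

Answer: 2


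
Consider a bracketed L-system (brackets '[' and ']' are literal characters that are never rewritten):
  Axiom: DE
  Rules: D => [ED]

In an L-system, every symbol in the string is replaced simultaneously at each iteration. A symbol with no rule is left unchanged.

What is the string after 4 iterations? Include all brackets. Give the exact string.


Answer: [E[E[E[ED]]]]E

Derivation:
Step 0: DE
Step 1: [ED]E
Step 2: [E[ED]]E
Step 3: [E[E[ED]]]E
Step 4: [E[E[E[ED]]]]E


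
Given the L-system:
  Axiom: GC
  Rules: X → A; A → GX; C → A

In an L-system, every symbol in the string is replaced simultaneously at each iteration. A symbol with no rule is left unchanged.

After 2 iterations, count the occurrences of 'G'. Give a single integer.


Step 0: GC  (1 'G')
Step 1: GA  (1 'G')
Step 2: GGX  (2 'G')

Answer: 2


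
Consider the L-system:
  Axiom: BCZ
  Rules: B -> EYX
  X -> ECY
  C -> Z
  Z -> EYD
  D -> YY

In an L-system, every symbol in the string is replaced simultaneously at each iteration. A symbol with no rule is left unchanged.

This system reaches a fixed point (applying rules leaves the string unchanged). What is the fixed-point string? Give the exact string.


Answer: EYEEYYYYEYYYEYYY

Derivation:
Step 0: BCZ
Step 1: EYXZEYD
Step 2: EYECYEYDEYYY
Step 3: EYEZYEYYYEYYY
Step 4: EYEEYDYEYYYEYYY
Step 5: EYEEYYYYEYYYEYYY
Step 6: EYEEYYYYEYYYEYYY  (unchanged — fixed point at step 5)


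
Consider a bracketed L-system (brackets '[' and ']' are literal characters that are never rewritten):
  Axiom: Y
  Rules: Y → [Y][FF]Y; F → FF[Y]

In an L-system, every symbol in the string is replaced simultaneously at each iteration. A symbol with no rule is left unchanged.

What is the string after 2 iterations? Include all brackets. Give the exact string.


Step 0: Y
Step 1: [Y][FF]Y
Step 2: [[Y][FF]Y][FF[Y]FF[Y]][Y][FF]Y

Answer: [[Y][FF]Y][FF[Y]FF[Y]][Y][FF]Y


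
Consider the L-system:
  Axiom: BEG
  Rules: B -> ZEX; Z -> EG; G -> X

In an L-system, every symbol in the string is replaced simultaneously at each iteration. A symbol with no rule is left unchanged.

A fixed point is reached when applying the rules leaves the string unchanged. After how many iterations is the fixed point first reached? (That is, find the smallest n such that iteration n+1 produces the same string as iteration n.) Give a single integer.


Step 0: BEG
Step 1: ZEXEX
Step 2: EGEXEX
Step 3: EXEXEX
Step 4: EXEXEX  (unchanged — fixed point at step 3)

Answer: 3


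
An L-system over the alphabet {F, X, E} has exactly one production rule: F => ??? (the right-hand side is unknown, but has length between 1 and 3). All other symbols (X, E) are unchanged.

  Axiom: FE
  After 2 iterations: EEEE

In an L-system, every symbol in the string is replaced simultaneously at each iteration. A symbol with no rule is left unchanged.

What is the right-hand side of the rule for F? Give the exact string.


Answer: EEE

Derivation:
Trying F => EEE:
  Step 0: FE
  Step 1: EEEE
  Step 2: EEEE
Matches the given result.


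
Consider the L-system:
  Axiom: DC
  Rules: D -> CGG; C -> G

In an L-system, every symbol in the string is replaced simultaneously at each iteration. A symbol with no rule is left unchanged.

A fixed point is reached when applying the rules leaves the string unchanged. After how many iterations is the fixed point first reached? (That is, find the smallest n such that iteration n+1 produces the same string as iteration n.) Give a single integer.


Step 0: DC
Step 1: CGGG
Step 2: GGGG
Step 3: GGGG  (unchanged — fixed point at step 2)

Answer: 2


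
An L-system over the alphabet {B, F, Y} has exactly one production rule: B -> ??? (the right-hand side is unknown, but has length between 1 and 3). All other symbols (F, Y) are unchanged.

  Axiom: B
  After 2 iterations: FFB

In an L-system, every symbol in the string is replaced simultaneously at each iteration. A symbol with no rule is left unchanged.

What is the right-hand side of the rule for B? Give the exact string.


Answer: FB

Derivation:
Trying B -> FB:
  Step 0: B
  Step 1: FB
  Step 2: FFB
Matches the given result.


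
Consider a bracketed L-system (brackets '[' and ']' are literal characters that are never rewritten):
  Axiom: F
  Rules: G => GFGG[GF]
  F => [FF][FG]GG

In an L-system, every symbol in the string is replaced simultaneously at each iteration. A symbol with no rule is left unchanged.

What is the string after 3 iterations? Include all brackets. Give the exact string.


Answer: [[[FF][FG]GG[FF][FG]GG][[FF][FG]GGGFGG[GF]]GFGG[GF]GFGG[GF][[FF][FG]GG[FF][FG]GG][[FF][FG]GGGFGG[GF]]GFGG[GF]GFGG[GF]][[[FF][FG]GG[FF][FG]GG][[FF][FG]GGGFGG[GF]]GFGG[GF]GFGG[GF]GFGG[GF][FF][FG]GGGFGG[GF]GFGG[GF][GFGG[GF][FF][FG]GG]]GFGG[GF][FF][FG]GGGFGG[GF]GFGG[GF][GFGG[GF][FF][FG]GG]GFGG[GF][FF][FG]GGGFGG[GF]GFGG[GF][GFGG[GF][FF][FG]GG]

Derivation:
Step 0: F
Step 1: [FF][FG]GG
Step 2: [[FF][FG]GG[FF][FG]GG][[FF][FG]GGGFGG[GF]]GFGG[GF]GFGG[GF]
Step 3: [[[FF][FG]GG[FF][FG]GG][[FF][FG]GGGFGG[GF]]GFGG[GF]GFGG[GF][[FF][FG]GG[FF][FG]GG][[FF][FG]GGGFGG[GF]]GFGG[GF]GFGG[GF]][[[FF][FG]GG[FF][FG]GG][[FF][FG]GGGFGG[GF]]GFGG[GF]GFGG[GF]GFGG[GF][FF][FG]GGGFGG[GF]GFGG[GF][GFGG[GF][FF][FG]GG]]GFGG[GF][FF][FG]GGGFGG[GF]GFGG[GF][GFGG[GF][FF][FG]GG]GFGG[GF][FF][FG]GGGFGG[GF]GFGG[GF][GFGG[GF][FF][FG]GG]


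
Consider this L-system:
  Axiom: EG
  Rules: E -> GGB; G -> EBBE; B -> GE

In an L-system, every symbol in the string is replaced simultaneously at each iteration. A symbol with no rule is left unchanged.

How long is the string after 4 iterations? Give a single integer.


Step 0: length = 2
Step 1: length = 7
Step 2: length = 20
Step 3: length = 61
Step 4: length = 182

Answer: 182


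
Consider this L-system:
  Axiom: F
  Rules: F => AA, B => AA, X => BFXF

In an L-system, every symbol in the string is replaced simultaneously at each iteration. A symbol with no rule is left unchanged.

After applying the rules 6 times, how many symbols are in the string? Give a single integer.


Step 0: length = 1
Step 1: length = 2
Step 2: length = 2
Step 3: length = 2
Step 4: length = 2
Step 5: length = 2
Step 6: length = 2

Answer: 2


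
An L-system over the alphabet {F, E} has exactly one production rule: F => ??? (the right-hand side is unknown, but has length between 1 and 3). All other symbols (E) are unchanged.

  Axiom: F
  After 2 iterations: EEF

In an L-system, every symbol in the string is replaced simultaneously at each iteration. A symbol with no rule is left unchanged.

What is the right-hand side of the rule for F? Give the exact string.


Trying F => EF:
  Step 0: F
  Step 1: EF
  Step 2: EEF
Matches the given result.

Answer: EF


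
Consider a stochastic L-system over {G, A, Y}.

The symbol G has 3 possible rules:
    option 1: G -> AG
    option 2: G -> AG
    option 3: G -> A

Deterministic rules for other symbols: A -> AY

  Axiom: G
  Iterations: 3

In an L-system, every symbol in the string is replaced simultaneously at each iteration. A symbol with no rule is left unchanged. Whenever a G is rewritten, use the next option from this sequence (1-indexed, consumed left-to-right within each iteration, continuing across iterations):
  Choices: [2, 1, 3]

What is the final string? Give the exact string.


Answer: AYYAYA

Derivation:
Step 0: G
Step 1: AG  (used choices [2])
Step 2: AYAG  (used choices [1])
Step 3: AYYAYA  (used choices [3])


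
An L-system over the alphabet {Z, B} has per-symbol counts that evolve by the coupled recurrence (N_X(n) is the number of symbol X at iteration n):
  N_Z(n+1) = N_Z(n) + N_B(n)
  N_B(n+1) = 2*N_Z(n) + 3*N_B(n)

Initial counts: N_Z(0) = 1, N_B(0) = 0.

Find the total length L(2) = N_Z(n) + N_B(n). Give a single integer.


Step 0: N_Z=1, N_B=0, L=1
Step 1: N_Z=1, N_B=2, L=3
Step 2: N_Z=3, N_B=8, L=11

Answer: 11


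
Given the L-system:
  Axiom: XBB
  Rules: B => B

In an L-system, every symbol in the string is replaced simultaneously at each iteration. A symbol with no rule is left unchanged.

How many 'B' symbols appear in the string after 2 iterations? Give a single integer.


Answer: 2

Derivation:
Step 0: XBB  (2 'B')
Step 1: XBB  (2 'B')
Step 2: XBB  (2 'B')


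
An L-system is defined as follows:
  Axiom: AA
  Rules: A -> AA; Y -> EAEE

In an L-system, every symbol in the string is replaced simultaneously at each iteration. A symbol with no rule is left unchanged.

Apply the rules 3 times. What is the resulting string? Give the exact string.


Step 0: AA
Step 1: AAAA
Step 2: AAAAAAAA
Step 3: AAAAAAAAAAAAAAAA

Answer: AAAAAAAAAAAAAAAA


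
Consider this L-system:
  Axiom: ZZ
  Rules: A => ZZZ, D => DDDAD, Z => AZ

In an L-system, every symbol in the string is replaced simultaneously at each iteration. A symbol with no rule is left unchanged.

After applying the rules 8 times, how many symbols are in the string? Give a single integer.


Step 0: length = 2
Step 1: length = 4
Step 2: length = 10
Step 3: length = 22
Step 4: length = 52
Step 5: length = 118
Step 6: length = 274
Step 7: length = 628
Step 8: length = 1450

Answer: 1450


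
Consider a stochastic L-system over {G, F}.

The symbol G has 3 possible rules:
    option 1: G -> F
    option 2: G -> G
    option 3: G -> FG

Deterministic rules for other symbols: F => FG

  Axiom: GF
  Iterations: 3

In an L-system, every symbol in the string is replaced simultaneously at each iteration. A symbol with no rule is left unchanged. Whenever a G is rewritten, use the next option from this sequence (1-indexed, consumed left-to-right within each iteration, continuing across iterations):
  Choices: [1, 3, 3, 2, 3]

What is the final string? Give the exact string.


Answer: FGFGFGGFGFG

Derivation:
Step 0: GF
Step 1: FFG  (used choices [1])
Step 2: FGFGFG  (used choices [3])
Step 3: FGFGFGGFGFG  (used choices [3, 2, 3])


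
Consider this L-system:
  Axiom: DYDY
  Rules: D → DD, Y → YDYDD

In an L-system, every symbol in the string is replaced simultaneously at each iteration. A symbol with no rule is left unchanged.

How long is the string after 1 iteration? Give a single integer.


Answer: 14

Derivation:
Step 0: length = 4
Step 1: length = 14


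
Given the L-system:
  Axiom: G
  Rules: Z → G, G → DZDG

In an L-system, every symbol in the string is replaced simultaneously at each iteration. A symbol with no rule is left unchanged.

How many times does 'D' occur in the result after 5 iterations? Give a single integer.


Answer: 24

Derivation:
Step 0: G  (0 'D')
Step 1: DZDG  (2 'D')
Step 2: DGDDZDG  (4 'D')
Step 3: DDZDGDDGDDZDG  (8 'D')
Step 4: DDGDDZDGDDDZDGDDGDDZDG  (14 'D')
Step 5: DDDZDGDDGDDZDGDDDGDDZDGDDDZDGDDGDDZDG  (24 'D')


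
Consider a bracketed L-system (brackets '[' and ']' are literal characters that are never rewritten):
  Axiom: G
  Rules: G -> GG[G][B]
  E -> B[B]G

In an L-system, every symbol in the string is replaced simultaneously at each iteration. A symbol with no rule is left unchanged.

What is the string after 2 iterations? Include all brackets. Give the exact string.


Answer: GG[G][B]GG[G][B][GG[G][B]][B]

Derivation:
Step 0: G
Step 1: GG[G][B]
Step 2: GG[G][B]GG[G][B][GG[G][B]][B]


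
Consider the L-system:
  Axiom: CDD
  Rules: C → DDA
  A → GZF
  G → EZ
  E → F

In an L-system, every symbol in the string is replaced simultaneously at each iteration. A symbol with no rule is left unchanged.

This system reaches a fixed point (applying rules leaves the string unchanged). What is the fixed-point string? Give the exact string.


Answer: DDFZZFDD

Derivation:
Step 0: CDD
Step 1: DDADD
Step 2: DDGZFDD
Step 3: DDEZZFDD
Step 4: DDFZZFDD
Step 5: DDFZZFDD  (unchanged — fixed point at step 4)


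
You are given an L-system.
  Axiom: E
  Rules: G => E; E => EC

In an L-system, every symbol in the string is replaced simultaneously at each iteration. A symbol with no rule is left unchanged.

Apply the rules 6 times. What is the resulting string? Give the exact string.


Answer: ECCCCCC

Derivation:
Step 0: E
Step 1: EC
Step 2: ECC
Step 3: ECCC
Step 4: ECCCC
Step 5: ECCCCC
Step 6: ECCCCCC


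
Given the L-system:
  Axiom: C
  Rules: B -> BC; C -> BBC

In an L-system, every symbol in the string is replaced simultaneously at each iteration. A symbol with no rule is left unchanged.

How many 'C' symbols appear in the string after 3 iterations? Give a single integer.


Step 0: C  (1 'C')
Step 1: BBC  (1 'C')
Step 2: BCBCBBC  (3 'C')
Step 3: BCBBCBCBBCBCBCBBC  (7 'C')

Answer: 7


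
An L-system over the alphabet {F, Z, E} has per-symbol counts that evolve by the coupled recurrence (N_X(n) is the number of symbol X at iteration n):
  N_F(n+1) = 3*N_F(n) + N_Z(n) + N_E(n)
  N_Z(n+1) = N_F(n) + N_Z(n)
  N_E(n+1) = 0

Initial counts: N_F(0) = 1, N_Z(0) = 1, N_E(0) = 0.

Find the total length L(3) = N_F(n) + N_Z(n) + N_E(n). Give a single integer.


Answer: 68

Derivation:
Step 0: N_F=1, N_Z=1, N_E=0, L=2
Step 1: N_F=4, N_Z=2, N_E=0, L=6
Step 2: N_F=14, N_Z=6, N_E=0, L=20
Step 3: N_F=48, N_Z=20, N_E=0, L=68


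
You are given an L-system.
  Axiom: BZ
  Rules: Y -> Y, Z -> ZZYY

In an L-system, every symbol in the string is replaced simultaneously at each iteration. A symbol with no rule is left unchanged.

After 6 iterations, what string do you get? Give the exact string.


Step 0: BZ
Step 1: BZZYY
Step 2: BZZYYZZYYYY
Step 3: BZZYYZZYYYYZZYYZZYYYYYY
Step 4: BZZYYZZYYYYZZYYZZYYYYYYZZYYZZYYYYZZYYZZYYYYYYYY
Step 5: BZZYYZZYYYYZZYYZZYYYYYYZZYYZZYYYYZZYYZZYYYYYYYYZZYYZZYYYYZZYYZZYYYYYYZZYYZZYYYYZZYYZZYYYYYYYYYY
Step 6: BZZYYZZYYYYZZYYZZYYYYYYZZYYZZYYYYZZYYZZYYYYYYYYZZYYZZYYYYZZYYZZYYYYYYZZYYZZYYYYZZYYZZYYYYYYYYYYZZYYZZYYYYZZYYZZYYYYYYZZYYZZYYYYZZYYZZYYYYYYYYZZYYZZYYYYZZYYZZYYYYYYZZYYZZYYYYZZYYZZYYYYYYYYYYYY

Answer: BZZYYZZYYYYZZYYZZYYYYYYZZYYZZYYYYZZYYZZYYYYYYYYZZYYZZYYYYZZYYZZYYYYYYZZYYZZYYYYZZYYZZYYYYYYYYYYZZYYZZYYYYZZYYZZYYYYYYZZYYZZYYYYZZYYZZYYYYYYYYZZYYZZYYYYZZYYZZYYYYYYZZYYZZYYYYZZYYZZYYYYYYYYYYYY


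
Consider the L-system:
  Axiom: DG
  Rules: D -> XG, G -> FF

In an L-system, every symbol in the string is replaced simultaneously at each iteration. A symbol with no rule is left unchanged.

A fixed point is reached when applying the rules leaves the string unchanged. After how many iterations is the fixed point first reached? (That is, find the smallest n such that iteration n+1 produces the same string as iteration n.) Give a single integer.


Answer: 2

Derivation:
Step 0: DG
Step 1: XGFF
Step 2: XFFFF
Step 3: XFFFF  (unchanged — fixed point at step 2)


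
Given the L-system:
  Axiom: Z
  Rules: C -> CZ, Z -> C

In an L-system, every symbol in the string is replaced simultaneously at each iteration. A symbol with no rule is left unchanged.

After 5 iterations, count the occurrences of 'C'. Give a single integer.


Answer: 5

Derivation:
Step 0: Z  (0 'C')
Step 1: C  (1 'C')
Step 2: CZ  (1 'C')
Step 3: CZC  (2 'C')
Step 4: CZCCZ  (3 'C')
Step 5: CZCCZCZC  (5 'C')


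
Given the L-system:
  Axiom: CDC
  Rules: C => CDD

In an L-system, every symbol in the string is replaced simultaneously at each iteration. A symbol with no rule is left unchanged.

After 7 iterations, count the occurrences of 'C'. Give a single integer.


Answer: 2

Derivation:
Step 0: CDC  (2 'C')
Step 1: CDDDCDD  (2 'C')
Step 2: CDDDDDCDDDD  (2 'C')
Step 3: CDDDDDDDCDDDDDD  (2 'C')
Step 4: CDDDDDDDDDCDDDDDDDD  (2 'C')
Step 5: CDDDDDDDDDDDCDDDDDDDDDD  (2 'C')
Step 6: CDDDDDDDDDDDDDCDDDDDDDDDDDD  (2 'C')
Step 7: CDDDDDDDDDDDDDDDCDDDDDDDDDDDDDD  (2 'C')


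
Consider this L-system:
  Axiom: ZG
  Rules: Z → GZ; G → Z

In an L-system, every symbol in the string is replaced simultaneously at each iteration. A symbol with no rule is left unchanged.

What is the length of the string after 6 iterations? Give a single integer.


Step 0: length = 2
Step 1: length = 3
Step 2: length = 5
Step 3: length = 8
Step 4: length = 13
Step 5: length = 21
Step 6: length = 34

Answer: 34


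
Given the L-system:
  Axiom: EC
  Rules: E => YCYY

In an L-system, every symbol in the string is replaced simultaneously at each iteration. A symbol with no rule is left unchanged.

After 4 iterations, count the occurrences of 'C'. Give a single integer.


Answer: 2

Derivation:
Step 0: EC  (1 'C')
Step 1: YCYYC  (2 'C')
Step 2: YCYYC  (2 'C')
Step 3: YCYYC  (2 'C')
Step 4: YCYYC  (2 'C')


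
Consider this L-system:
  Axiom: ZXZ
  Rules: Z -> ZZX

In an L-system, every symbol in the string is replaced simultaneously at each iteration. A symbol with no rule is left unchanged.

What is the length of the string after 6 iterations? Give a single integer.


Step 0: length = 3
Step 1: length = 7
Step 2: length = 15
Step 3: length = 31
Step 4: length = 63
Step 5: length = 127
Step 6: length = 255

Answer: 255


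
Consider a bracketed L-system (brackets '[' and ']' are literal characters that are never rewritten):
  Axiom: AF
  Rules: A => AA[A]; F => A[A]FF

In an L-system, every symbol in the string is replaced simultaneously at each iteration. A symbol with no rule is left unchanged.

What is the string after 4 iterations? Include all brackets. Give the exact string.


Step 0: AF
Step 1: AA[A]A[A]FF
Step 2: AA[A]AA[A][AA[A]]AA[A][AA[A]]A[A]FFA[A]FF
Step 3: AA[A]AA[A][AA[A]]AA[A]AA[A][AA[A]][AA[A]AA[A][AA[A]]]AA[A]AA[A][AA[A]][AA[A]AA[A][AA[A]]]AA[A][AA[A]]A[A]FFA[A]FFAA[A][AA[A]]A[A]FFA[A]FF
Step 4: AA[A]AA[A][AA[A]]AA[A]AA[A][AA[A]][AA[A]AA[A][AA[A]]]AA[A]AA[A][AA[A]]AA[A]AA[A][AA[A]][AA[A]AA[A][AA[A]]][AA[A]AA[A][AA[A]]AA[A]AA[A][AA[A]][AA[A]AA[A][AA[A]]]]AA[A]AA[A][AA[A]]AA[A]AA[A][AA[A]][AA[A]AA[A][AA[A]]][AA[A]AA[A][AA[A]]AA[A]AA[A][AA[A]][AA[A]AA[A][AA[A]]]]AA[A]AA[A][AA[A]][AA[A]AA[A][AA[A]]]AA[A][AA[A]]A[A]FFA[A]FFAA[A][AA[A]]A[A]FFA[A]FFAA[A]AA[A][AA[A]][AA[A]AA[A][AA[A]]]AA[A][AA[A]]A[A]FFA[A]FFAA[A][AA[A]]A[A]FFA[A]FF

Answer: AA[A]AA[A][AA[A]]AA[A]AA[A][AA[A]][AA[A]AA[A][AA[A]]]AA[A]AA[A][AA[A]]AA[A]AA[A][AA[A]][AA[A]AA[A][AA[A]]][AA[A]AA[A][AA[A]]AA[A]AA[A][AA[A]][AA[A]AA[A][AA[A]]]]AA[A]AA[A][AA[A]]AA[A]AA[A][AA[A]][AA[A]AA[A][AA[A]]][AA[A]AA[A][AA[A]]AA[A]AA[A][AA[A]][AA[A]AA[A][AA[A]]]]AA[A]AA[A][AA[A]][AA[A]AA[A][AA[A]]]AA[A][AA[A]]A[A]FFA[A]FFAA[A][AA[A]]A[A]FFA[A]FFAA[A]AA[A][AA[A]][AA[A]AA[A][AA[A]]]AA[A][AA[A]]A[A]FFA[A]FFAA[A][AA[A]]A[A]FFA[A]FF


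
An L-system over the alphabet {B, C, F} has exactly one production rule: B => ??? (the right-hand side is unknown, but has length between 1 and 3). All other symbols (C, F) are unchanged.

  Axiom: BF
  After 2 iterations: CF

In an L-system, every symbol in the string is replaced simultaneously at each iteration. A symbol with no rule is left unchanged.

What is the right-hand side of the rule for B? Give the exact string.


Answer: C

Derivation:
Trying B => C:
  Step 0: BF
  Step 1: CF
  Step 2: CF
Matches the given result.


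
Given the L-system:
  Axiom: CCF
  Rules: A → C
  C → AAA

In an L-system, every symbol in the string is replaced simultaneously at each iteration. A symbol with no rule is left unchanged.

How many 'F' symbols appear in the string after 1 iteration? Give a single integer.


Answer: 1

Derivation:
Step 0: CCF  (1 'F')
Step 1: AAAAAAF  (1 'F')


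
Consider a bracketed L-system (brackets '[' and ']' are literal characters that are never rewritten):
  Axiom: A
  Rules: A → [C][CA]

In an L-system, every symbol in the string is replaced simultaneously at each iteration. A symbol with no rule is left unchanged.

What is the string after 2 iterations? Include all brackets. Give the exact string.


Answer: [C][C[C][CA]]

Derivation:
Step 0: A
Step 1: [C][CA]
Step 2: [C][C[C][CA]]


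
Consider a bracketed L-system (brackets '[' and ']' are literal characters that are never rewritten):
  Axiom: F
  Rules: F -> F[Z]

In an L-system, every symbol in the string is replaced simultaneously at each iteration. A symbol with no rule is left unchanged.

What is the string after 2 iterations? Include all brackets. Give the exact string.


Answer: F[Z][Z]

Derivation:
Step 0: F
Step 1: F[Z]
Step 2: F[Z][Z]


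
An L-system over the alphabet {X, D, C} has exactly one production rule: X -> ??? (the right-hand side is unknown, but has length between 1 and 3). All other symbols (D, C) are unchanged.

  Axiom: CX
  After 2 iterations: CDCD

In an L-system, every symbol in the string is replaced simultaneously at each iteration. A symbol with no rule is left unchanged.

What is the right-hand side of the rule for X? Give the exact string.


Trying X -> DCD:
  Step 0: CX
  Step 1: CDCD
  Step 2: CDCD
Matches the given result.

Answer: DCD


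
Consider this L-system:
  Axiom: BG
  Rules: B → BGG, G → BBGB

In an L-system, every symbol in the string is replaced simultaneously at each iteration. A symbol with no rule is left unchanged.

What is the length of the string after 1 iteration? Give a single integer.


Step 0: length = 2
Step 1: length = 7

Answer: 7


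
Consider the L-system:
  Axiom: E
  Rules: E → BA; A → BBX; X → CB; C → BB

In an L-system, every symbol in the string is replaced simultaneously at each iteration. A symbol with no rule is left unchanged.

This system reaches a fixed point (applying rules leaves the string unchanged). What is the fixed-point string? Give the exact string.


Answer: BBBBBB

Derivation:
Step 0: E
Step 1: BA
Step 2: BBBX
Step 3: BBBCB
Step 4: BBBBBB
Step 5: BBBBBB  (unchanged — fixed point at step 4)


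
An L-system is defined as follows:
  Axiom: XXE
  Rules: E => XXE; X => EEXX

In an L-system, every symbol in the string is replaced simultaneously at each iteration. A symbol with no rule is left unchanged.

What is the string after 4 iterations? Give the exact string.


Step 0: XXE
Step 1: EEXXEEXXXXE
Step 2: XXEXXEEEXXEEXXXXEXXEEEXXEEXXEEXXEEXXXXE
Step 3: EEXXEEXXXXEEEXXEEXXXXEXXEXXEEEXXEEXXXXEXXEEEXXEEXXEEXXEEXXXXEEEXXEEXXXXEXXEXXEEEXXEEXXXXEXXEEEXXEEXXXXEXXEEEXXEEXXXXEXXEEEXXEEXXEEXXEEXXXXE
Step 4: XXEXXEEEXXEEXXXXEXXEEEXXEEXXEEXXEEXXXXEXXEXXEEEXXEEXXXXEXXEEEXXEEXXEEXXEEXXXXEEEXXEEXXXXEEEXXEEXXXXEXXEXXEEEXXEEXXXXEXXEEEXXEEXXEEXXEEXXXXEEEXXEEXXXXEXXEXXEEEXXEEXXXXEXXEEEXXEEXXXXEXXEEEXXEEXXXXEXXEEEXXEEXXEEXXEEXXXXEXXEXXEEEXXEEXXXXEXXEEEXXEEXXEEXXEEXXXXEEEXXEEXXXXEEEXXEEXXXXEXXEXXEEEXXEEXXXXEXXEEEXXEEXXEEXXEEXXXXEEEXXEEXXXXEXXEXXEEEXXEEXXXXEXXEEEXXEEXXEEXXEEXXXXEEEXXEEXXXXEXXEXXEEEXXEEXXXXEXXEEEXXEEXXEEXXEEXXXXEEEXXEEXXXXEXXEXXEEEXXEEXXXXEXXEEEXXEEXXXXEXXEEEXXEEXXXXEXXEEEXXEEXXEEXXEEXXXXE

Answer: XXEXXEEEXXEEXXXXEXXEEEXXEEXXEEXXEEXXXXEXXEXXEEEXXEEXXXXEXXEEEXXEEXXEEXXEEXXXXEEEXXEEXXXXEEEXXEEXXXXEXXEXXEEEXXEEXXXXEXXEEEXXEEXXEEXXEEXXXXEEEXXEEXXXXEXXEXXEEEXXEEXXXXEXXEEEXXEEXXXXEXXEEEXXEEXXXXEXXEEEXXEEXXEEXXEEXXXXEXXEXXEEEXXEEXXXXEXXEEEXXEEXXEEXXEEXXXXEEEXXEEXXXXEEEXXEEXXXXEXXEXXEEEXXEEXXXXEXXEEEXXEEXXEEXXEEXXXXEEEXXEEXXXXEXXEXXEEEXXEEXXXXEXXEEEXXEEXXEEXXEEXXXXEEEXXEEXXXXEXXEXXEEEXXEEXXXXEXXEEEXXEEXXEEXXEEXXXXEEEXXEEXXXXEXXEXXEEEXXEEXXXXEXXEEEXXEEXXXXEXXEEEXXEEXXXXEXXEEEXXEEXXEEXXEEXXXXE
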